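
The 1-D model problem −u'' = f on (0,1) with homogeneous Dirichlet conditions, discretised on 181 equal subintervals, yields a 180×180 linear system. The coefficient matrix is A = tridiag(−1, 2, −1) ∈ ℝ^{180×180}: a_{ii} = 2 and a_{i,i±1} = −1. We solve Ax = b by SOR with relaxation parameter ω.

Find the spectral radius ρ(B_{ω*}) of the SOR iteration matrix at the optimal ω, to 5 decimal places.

ρ_SOR = 0.96588

ρ_J = max_k |cos(kπ/181)| = cos(π/181) = 0.99985
√(1 − cos²(π/181)) = sin(π/181) ≈ 0.017356.
Young: ω* = 2/(1+√(1−ρ_J²)) = 2/(1+0.017356) = 2/1.017356 = 1.96588.
ρ_SOR = ω* − 1 ≈ 0.96588.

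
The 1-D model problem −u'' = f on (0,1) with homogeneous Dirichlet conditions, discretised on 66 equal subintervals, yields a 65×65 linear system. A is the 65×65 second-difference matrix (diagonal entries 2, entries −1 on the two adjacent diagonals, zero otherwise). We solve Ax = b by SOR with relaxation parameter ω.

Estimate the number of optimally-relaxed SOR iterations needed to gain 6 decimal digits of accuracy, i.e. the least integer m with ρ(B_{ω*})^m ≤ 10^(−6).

m = 146

[ρ_J] n=65: ρ(B_J) = cos(π/(n+1)) = cos(π/66) = 0.9988673.
√(1−ρ_J²) simplifies to sin(π/66) = 0.0475819.
ω* = 2/(1 + 0.0475819) = 2/1.0475819 = 1.9091586.
ρ(B_{ω*}) = ω*−1 = 0.9091586
For 6 digits: m = 6·ln10 / (−ln 0.9091586) = 13.8155/0.0952357 = 145.066; round up → m = 146.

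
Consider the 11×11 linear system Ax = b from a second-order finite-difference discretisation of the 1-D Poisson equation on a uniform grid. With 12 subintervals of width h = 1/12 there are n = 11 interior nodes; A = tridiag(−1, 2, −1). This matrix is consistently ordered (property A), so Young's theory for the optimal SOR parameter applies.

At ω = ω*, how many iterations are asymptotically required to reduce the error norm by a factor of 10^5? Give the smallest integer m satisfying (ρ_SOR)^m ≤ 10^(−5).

m = 22

n=11: λ(B_J) = 1 − λ(A)/2 = cos(kπ/12); k=1 gives ρ_J = 0.9659258.
root = sin(π/12) = 0.2588190  (since 1−cos² = sin²).
ω* = 2/(1+0.2588190) = 1.5887908
ρ_SOR = ω* − 1 = 1.5887908 − 1 = 0.5887908.
5·ln10 = 11.5129; −ln(0.5887908) = 0.529684; m = ⌈11.5129/0.529684⌉ = ⌈21.735⌉ = 22.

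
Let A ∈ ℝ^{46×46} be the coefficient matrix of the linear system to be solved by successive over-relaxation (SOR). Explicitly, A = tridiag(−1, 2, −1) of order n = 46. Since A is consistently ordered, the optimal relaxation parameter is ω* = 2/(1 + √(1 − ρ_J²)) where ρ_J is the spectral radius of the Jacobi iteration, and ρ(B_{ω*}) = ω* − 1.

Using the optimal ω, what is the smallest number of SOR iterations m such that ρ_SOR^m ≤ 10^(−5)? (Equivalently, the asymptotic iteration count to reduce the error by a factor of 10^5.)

m = 87

n=46: λ(B_J) = 1 − λ(A)/2 = cos(kπ/47); k=1 gives ρ_J = 0.9977669.
√(1−ρ_J²) simplifies to sin(π/47) = 0.0667926.
ω* = 2/(1+0.0667926) = 1.8747787
ρ(B_{ω*}) = ω*−1 = 0.8747787
For 5 digits: m = 5·ln10 / (−ln 0.8747787) = 11.5129/0.133784 = 86.056; round up → m = 87.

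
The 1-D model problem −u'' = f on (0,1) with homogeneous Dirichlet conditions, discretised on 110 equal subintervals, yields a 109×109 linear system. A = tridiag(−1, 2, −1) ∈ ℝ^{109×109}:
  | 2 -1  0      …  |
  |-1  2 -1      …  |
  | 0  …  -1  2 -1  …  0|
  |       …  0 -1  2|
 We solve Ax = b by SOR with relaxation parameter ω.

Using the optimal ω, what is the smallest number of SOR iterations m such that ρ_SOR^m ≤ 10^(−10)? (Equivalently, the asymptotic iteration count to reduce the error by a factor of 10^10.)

m = 404

With n=109, ρ(Jacobi) = cos(π/110) = 0.9995922.
√(1−ρ_J²) = |sin(π/110)| = 0.0285561
ω* = 2 / (1 + 0.0285561) = 2 / 1.0285561 ≈ 1.9444734.
Hence ρ(B_{ω*}) = 1.9444734 − 1 = 0.9444734.
m ≥ 10·ln10 / (−ln 0.9444734) = 403.059; smallest integer m = 404.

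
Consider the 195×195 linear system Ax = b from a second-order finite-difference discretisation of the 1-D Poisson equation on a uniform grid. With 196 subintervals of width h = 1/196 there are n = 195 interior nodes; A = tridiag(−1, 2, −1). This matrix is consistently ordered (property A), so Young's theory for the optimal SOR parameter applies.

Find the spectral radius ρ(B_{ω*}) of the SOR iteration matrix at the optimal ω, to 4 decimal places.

ρ_J = max_k |cos(kπ/196)| = cos(π/196) = 0.9999
√(1−ρ_J²) simplifies to sin(π/196) = 0.01603.
ω* = 2/(1+0.01603) = 1.9684
ρ_SOR = ω* − 1 ≈ 0.9684.

ρ_SOR = 0.9684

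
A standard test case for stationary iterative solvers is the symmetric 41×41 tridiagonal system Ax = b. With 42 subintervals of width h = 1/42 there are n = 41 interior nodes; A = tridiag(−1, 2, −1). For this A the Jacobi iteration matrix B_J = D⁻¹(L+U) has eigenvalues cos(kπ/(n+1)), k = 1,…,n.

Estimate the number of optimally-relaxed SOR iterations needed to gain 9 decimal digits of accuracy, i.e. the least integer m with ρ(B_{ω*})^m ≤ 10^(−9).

n=41: λ(B_J) = 1 − λ(A)/2 = cos(kπ/42); k=1 gives ρ_J = 0.9972038.
1 − cos²(π/42) = sin²(π/42) ⇒ √(1−ρ_J²) = sin(π/42) = 0.0747301.
ω* = 2/(1 + 0.0747301) = 2/1.0747301 = 1.8609323.
[ρ_SOR] ω* − 1 = 0.8609323.
Need (0.8609323)^m ≤ 10^(−9): m ≥ 9·ln10/|ln 0.8609323| = 20.7233/0.149739 = 138.396 ⇒ m = 139.

m = 139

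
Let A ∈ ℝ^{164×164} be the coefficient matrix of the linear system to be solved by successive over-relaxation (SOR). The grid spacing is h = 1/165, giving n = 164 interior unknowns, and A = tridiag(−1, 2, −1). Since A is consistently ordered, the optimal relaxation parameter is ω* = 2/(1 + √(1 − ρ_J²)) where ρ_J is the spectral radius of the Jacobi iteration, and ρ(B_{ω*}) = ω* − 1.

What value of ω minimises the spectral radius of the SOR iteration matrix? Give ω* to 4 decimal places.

n=164: λ(B_J) = 1 − λ(A)/2 = cos(kπ/165); k=1 gives ρ_J = 0.9998.
√(1 − cos²(π/165)) = sin(π/165) ≈ 0.01904.
Then 2/(1+√(1−ρ_J²)) = 2/(1+0.01904); ω* = 2/1.01904 = 1.9626.
At ω = 1.9626 every |λ(B_ω)| = ω−1, so ρ_SOR = 0.9626.

ω* = 1.9626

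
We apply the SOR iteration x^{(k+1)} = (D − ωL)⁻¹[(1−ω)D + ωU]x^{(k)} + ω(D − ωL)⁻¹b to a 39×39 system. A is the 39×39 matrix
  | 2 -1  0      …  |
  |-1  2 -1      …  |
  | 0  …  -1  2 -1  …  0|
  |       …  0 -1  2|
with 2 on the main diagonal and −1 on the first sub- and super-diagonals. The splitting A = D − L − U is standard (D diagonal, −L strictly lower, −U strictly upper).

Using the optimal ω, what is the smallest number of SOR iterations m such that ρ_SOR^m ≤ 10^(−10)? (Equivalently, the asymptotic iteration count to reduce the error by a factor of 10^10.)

m = 147

With n=39, ρ(Jacobi) = cos(π/40) = 0.9969173.
1 − cos²(π/40) = sin²(π/40) ⇒ √(1−ρ_J²) = sin(π/40) = 0.0784591.
[ω*] 2 ÷ (1 + 0.0784591) = 2 ÷ 1.0784591 = 1.8544978.
[ρ_SOR] ω* − 1 = 0.8544978.
m ≥ 10·ln10 / (−ln 0.8544978) = 146.437; smallest integer m = 147.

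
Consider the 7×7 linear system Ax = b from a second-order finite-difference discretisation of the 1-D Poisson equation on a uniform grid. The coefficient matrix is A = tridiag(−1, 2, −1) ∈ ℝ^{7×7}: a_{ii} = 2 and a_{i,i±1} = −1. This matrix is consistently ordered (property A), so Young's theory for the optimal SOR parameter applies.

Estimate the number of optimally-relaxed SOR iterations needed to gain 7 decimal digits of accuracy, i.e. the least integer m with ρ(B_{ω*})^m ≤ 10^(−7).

m = 20

With n=7, ρ(Jacobi) = cos(π/8) = 0.9238795.
√(1 − cos²(π/8)) = sin(π/8) ≈ 0.3826834.
ω* = 2/(1+0.3826834) = 1.4464627
ρ_SOR = ω* − 1 ≈ 0.4464627.
ρ_SOR^m ≤ 10^(−7) ⇔ m ≥ 7·ln10/(−ln 0.4464627) = 16.1181/0.806399 = 19.988; m = ⌈19.988⌉ = 20.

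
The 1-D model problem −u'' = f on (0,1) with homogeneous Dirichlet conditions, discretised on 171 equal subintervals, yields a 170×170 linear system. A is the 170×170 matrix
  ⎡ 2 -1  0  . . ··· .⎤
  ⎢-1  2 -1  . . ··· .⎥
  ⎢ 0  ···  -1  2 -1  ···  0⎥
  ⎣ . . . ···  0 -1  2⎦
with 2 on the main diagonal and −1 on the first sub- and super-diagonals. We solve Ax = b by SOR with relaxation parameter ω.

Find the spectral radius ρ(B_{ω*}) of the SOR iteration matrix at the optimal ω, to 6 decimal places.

ρ_SOR = 0.963921

n=170: λ(B_J) = 1 − λ(A)/2 = cos(kπ/171); k=1 gives ρ_J = 0.999831.
1 − cos²(π/171) = sin²(π/171) ⇒ √(1−ρ_J²) = sin(π/171) = 0.0183709.
ω* = 2/(1+0.0183709) = 1.963921
[ρ_SOR] ω* − 1 = 0.963921.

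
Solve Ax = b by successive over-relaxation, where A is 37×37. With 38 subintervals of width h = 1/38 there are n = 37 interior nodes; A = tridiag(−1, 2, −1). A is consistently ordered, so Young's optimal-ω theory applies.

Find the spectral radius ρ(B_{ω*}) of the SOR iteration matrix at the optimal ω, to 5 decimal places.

½·tridiag(1,0,1) at n=37: λ_k = cos(kπ/38); max |λ| at k=1 ⇒ ρ_J = cos(π/38) ≈ 0.99658.
√(1−ρ_J²) = |sin(π/38)| = 0.082579
Then 2/(1+√(1−ρ_J²)) = 2/(1+0.082579); ω* = 2/1.082579 = 1.84744.
and ρ(B_{ω*}) = 1.84744 − 1 = 0.84744.

ρ_SOR = 0.84744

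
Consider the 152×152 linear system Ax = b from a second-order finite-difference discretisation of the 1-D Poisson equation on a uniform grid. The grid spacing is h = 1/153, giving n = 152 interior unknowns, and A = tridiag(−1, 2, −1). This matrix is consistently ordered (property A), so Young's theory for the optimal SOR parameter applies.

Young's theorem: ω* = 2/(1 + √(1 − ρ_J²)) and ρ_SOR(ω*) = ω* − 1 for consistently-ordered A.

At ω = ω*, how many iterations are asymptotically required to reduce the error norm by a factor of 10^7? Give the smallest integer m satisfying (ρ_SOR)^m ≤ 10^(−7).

m = 393

With n=152, ρ(Jacobi) = cos(π/153) = 0.9997892.
1 − cos²(π/153) = sin²(π/153) ⇒ √(1−ρ_J²) = sin(π/153) = 0.0205318.
ω* = 2/(1+0.0205318) = 1.9597625
ρ(B_{ω*}) = ω*−1 = 0.9597625
ρ_SOR^m ≤ 10^(−7) ⇔ m ≥ 7·ln10/(−ln 0.9597625) = 16.1181/0.0410694 = 392.460; m = ⌈392.460⌉ = 393.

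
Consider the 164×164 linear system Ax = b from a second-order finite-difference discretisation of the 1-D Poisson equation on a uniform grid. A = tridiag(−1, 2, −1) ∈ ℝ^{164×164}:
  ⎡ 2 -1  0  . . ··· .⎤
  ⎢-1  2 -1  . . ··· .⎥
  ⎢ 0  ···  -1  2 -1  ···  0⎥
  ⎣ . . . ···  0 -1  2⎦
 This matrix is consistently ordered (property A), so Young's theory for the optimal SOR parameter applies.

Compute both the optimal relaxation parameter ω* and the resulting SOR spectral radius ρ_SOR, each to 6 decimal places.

ω* = 1.962634, ρ_SOR = 0.962634

[ρ_J] n=164: ρ(B_J) = cos(π/(n+1)) = cos(π/165) = 0.999819.
root = sin(π/165) = 0.0190388  (since 1−cos² = sin²).
ω* = 2/(1 + 0.0190388) = 2/1.0190388 = 1.962634.
and ρ(B_{ω*}) = 1.962634 − 1 = 0.962634.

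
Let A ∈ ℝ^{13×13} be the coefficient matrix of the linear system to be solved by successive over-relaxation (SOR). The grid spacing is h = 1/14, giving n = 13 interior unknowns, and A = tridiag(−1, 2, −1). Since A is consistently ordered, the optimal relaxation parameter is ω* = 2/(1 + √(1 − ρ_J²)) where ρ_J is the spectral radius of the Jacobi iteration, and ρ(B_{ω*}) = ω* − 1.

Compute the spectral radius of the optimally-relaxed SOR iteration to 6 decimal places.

With n=13, ρ(Jacobi) = cos(π/14) = 0.974928.
1 − cos²(π/14) = sin²(π/14) ⇒ √(1−ρ_J²) = sin(π/14) = 0.2225209.
ω* = 2/(1 + 0.2225209) = 2/1.2225209 = 1.635964.
ρ_SOR = ω* − 1 = 1.635964 − 1 = 0.635964.

ρ_SOR = 0.635964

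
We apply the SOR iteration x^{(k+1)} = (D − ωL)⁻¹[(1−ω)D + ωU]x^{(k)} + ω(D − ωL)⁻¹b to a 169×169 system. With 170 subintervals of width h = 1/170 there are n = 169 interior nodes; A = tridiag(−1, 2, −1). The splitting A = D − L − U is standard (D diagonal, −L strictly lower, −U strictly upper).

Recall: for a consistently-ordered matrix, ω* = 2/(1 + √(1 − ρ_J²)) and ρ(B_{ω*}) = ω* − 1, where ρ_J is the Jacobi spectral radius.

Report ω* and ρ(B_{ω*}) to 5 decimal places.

[ρ_J] n=169: ρ(B_J) = cos(π/(n+1)) = cos(π/170) = 0.99983.
√(1 − cos²(π/170)) = sin(π/170) ≈ 0.018479.
Young: ω* = 2/(1+√(1−ρ_J²)) = 2/(1+0.018479) = 2/1.018479 = 1.96371.
At ω = 1.96371 every |λ(B_ω)| = ω−1, so ρ_SOR = 0.96371.

ω* = 1.96371, ρ_SOR = 0.96371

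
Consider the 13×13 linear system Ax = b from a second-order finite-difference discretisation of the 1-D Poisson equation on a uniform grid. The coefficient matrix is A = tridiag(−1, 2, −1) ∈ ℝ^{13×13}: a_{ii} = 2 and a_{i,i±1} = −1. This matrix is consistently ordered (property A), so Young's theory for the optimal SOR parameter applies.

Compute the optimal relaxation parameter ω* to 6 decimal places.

ω* = 1.635964

B_J for the 13×13 system has eigenvalues cos(kπ/14); ρ_J = cos(π/14) = 0.974928.
√(1−ρ_J²) simplifies to sin(π/14) = 0.2225209.
[ω*] 2 ÷ (1 + 0.2225209) = 2 ÷ 1.2225209 = 1.635964.
ρ_SOR = ω* − 1 ≈ 0.635964.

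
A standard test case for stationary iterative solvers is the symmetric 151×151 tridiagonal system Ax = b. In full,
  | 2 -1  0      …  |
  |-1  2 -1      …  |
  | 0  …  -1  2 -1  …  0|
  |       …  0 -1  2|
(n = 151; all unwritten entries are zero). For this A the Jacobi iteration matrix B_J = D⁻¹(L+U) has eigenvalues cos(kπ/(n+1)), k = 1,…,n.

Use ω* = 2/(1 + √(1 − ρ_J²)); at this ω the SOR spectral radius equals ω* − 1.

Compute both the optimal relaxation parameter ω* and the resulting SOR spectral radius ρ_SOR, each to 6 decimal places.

ω* = 1.959503, ρ_SOR = 0.959503

½·tridiag(1,0,1) at n=151: λ_k = cos(kπ/152); max |λ| at k=1 ⇒ ρ_J = cos(π/152) ≈ 0.999786.
root = sin(π/152) = 0.0206669  (since 1−cos² = sin²).
Then 2/(1+√(1−ρ_J²)) = 2/(1+0.0206669); ω* = 2/1.0206669 = 1.959503.
At ω = 1.959503 every |λ(B_ω)| = ω−1, so ρ_SOR = 0.959503.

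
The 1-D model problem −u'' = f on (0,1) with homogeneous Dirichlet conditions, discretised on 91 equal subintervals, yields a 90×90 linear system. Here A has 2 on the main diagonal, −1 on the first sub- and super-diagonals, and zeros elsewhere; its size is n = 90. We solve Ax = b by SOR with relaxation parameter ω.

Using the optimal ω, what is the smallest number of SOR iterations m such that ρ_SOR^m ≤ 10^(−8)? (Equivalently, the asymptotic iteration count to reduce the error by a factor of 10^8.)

½·tridiag(1,0,1) at n=90: λ_k = cos(kπ/91); max |λ| at k=1 ⇒ ρ_J = cos(π/91) ≈ 0.9994041.
root = sin(π/91) = 0.0345161  (since 1−cos² = sin²).
ω* = 2/(1 + 0.0345161) = 2/1.0345161 = 1.9332710.
[ρ_SOR] ω* − 1 = 0.9332710.
ρ_SOR^m ≤ 10^(−8) ⇔ m ≥ 8·ln10/(−ln 0.9332710) = 18.4207/0.0690597 = 266.736; m = ⌈266.736⌉ = 267.

m = 267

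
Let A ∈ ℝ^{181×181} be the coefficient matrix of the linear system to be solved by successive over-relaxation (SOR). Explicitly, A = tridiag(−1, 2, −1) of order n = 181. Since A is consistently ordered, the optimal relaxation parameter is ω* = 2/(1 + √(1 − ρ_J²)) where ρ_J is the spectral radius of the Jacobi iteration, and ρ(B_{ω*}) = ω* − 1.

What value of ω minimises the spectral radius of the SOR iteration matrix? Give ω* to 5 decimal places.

½·tridiag(1,0,1) at n=181: λ_k = cos(kπ/182); max |λ| at k=1 ⇒ ρ_J = cos(π/182) ≈ 0.99985.
root = sin(π/182) = 0.017261  (since 1−cos² = sin²).
So ω* = 2/1.017261 = 1.96606 (Young).
ρ_SOR = ω* − 1 ≈ 0.96606.

ω* = 1.96606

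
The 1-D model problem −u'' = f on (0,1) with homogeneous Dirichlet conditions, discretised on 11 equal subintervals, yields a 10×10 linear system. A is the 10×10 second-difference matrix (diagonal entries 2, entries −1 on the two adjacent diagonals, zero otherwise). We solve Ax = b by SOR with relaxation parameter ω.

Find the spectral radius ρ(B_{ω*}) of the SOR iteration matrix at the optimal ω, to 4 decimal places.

ρ_J = max_k |cos(kπ/11)| = cos(π/11) = 0.9595
root = sin(π/11) = 0.28173  (since 1−cos² = sin²).
ω* = 2/(1+0.28173) = 1.5604
[ρ_SOR] ω* − 1 = 0.5604.

ρ_SOR = 0.5604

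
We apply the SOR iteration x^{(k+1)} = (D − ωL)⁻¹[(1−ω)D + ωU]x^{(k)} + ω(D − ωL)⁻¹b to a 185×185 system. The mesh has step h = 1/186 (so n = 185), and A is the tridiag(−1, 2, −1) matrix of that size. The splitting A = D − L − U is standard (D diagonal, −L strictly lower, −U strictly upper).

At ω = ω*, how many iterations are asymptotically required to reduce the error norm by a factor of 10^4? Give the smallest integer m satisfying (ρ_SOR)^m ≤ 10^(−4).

m = 273

B_J for the 185×185 system has eigenvalues cos(kπ/186); ρ_J = cos(π/186) = 0.9998574.
√(1−ρ_J²) simplifies to sin(π/186) = 0.0168895.
ω* = 2/(1+0.0168895) = 1.9667820
Hence ρ(B_{ω*}) = 1.9667820 − 1 = 0.9667820.
For 4 digits: m = 4·ln10 / (−ln 0.9667820) = 9.21034/0.0337822 = 272.639; round up → m = 273.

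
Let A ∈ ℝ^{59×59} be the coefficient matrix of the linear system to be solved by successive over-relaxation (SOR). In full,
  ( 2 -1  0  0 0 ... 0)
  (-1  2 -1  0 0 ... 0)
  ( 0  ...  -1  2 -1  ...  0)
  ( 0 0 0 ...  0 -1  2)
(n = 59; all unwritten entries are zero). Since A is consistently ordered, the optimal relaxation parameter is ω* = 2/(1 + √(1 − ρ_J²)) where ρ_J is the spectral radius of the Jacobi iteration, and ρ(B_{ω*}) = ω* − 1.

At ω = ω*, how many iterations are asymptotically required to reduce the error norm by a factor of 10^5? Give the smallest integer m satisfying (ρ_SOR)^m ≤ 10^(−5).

m = 110

½·tridiag(1,0,1) at n=59: λ_k = cos(kπ/60); max |λ| at k=1 ⇒ ρ_J = cos(π/60) ≈ 0.9986295.
root = sin(π/60) = 0.0523360  (since 1−cos² = sin²).
So ω* = 2/1.0523360 = 1.9005337 (Young).
[ρ_SOR] ω* − 1 = 0.9005337.
(0.9005337)^m ≤ 10^{−5}  ⇒  m·ln(0.9005337) ≤ −5·ln10  ⇒  m ≥ 109.889  ⇒  m = 110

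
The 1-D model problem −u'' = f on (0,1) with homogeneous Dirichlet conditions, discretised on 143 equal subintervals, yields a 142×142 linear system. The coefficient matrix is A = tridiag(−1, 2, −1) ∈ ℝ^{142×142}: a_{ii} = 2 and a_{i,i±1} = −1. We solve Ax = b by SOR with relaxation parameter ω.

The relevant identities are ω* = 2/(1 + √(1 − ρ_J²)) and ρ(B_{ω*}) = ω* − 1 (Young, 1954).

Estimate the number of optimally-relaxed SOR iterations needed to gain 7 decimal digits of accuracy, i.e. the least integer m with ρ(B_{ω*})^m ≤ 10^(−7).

With n=142, ρ(Jacobi) = cos(π/143) = 0.9997587.
1 − cos²(π/143) = sin²(π/143) ⇒ √(1−ρ_J²) = sin(π/143) = 0.0219674.
[ω*] 2 ÷ (1 + 0.0219674) = 2 ÷ 1.0219674 = 1.9570096.
and ρ(B_{ω*}) = 1.9570096 − 1 = 0.9570096.
For 7 digits: m = 7·ln10 / (−ln 0.9570096) = 16.1181/0.0439419 = 366.805; round up → m = 367.

m = 367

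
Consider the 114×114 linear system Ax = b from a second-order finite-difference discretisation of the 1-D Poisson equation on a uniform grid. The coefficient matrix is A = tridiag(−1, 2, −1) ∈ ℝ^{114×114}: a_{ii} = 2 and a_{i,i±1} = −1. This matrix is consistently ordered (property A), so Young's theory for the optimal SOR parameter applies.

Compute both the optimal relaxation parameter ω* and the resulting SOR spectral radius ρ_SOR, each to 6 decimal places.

ω* = 1.946823, ρ_SOR = 0.946823

With n=114, ρ(Jacobi) = cos(π/115) = 0.999627.
√(1 − cos²(π/115)) = sin(π/115) ≈ 0.0273148.
[ω*] 2 ÷ (1 + 0.0273148) = 2 ÷ 1.0273148 = 1.946823.
and ρ(B_{ω*}) = 1.946823 − 1 = 0.946823.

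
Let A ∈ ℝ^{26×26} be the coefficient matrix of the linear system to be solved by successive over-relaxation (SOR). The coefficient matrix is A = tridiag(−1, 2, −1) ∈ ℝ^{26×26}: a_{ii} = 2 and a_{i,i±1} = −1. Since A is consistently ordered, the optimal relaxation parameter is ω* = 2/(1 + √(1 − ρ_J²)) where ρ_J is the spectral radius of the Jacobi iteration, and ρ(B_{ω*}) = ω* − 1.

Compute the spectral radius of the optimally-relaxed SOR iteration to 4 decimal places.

spectrum of D⁻¹(L+U) = {cos(kπ/27) : 1≤k≤26}; ρ_J = cos(π/27) = 0.9932.
root = sin(π/27) = 0.11609  (since 1−cos² = sin²).
[ω*] 2 ÷ (1 + 0.11609) = 2 ÷ 1.11609 = 1.7920.
ρ(B_{ω*}) = ω*−1 = 0.7920

ρ_SOR = 0.7920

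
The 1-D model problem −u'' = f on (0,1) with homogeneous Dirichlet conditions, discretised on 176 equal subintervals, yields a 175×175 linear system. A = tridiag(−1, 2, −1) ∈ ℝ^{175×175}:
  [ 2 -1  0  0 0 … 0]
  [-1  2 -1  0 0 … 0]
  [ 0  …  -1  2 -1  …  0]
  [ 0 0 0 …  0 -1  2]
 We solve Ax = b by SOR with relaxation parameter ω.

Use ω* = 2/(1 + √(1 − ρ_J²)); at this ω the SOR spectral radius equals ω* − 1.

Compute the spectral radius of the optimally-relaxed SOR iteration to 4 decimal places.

ρ_SOR = 0.9649

n=175: λ(B_J) = 1 − λ(A)/2 = cos(kπ/176); k=1 gives ρ_J = 0.9998.
root = sin(π/176) = 0.01785  (since 1−cos² = sin²).
[ω*] 2 ÷ (1 + 0.01785) = 2 ÷ 1.01785 = 1.9649.
Hence ρ(B_{ω*}) = 1.9649 − 1 = 0.9649.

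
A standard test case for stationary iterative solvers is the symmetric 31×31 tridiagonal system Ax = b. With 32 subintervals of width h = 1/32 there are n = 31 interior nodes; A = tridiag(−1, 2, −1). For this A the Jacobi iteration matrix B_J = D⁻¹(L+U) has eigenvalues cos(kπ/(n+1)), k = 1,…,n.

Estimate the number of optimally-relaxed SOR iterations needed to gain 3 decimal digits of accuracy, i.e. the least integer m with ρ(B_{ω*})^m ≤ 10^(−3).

m = 36

n=31: λ(B_J) = 1 − λ(A)/2 = cos(kπ/32); k=1 gives ρ_J = 0.9951847.
√(1 − cos²(π/32)) = sin(π/32) ≈ 0.0980171.
Young: ω* = 2/(1+√(1−ρ_J²)) = 2/(1+0.0980171) = 2/1.0980171 = 1.8214653.
[ρ_SOR] ω* − 1 = 0.8214653.
ρ_SOR^m ≤ 10^(−3) ⇔ m ≥ 3·ln10/(−ln 0.8214653) = 6.90776/0.196666 = 35.124; m = ⌈35.124⌉ = 36.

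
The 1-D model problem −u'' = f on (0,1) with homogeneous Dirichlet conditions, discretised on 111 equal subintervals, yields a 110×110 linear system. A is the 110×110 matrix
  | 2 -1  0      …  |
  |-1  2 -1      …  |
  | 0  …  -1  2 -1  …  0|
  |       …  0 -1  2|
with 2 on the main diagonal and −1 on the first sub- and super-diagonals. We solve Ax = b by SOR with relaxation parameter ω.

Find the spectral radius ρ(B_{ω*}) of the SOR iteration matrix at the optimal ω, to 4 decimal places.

n=110: λ(B_J) = 1 − λ(A)/2 = cos(kπ/111); k=1 gives ρ_J = 0.9996.
root = sin(π/111) = 0.02830  (since 1−cos² = sin²).
Young: ω* = 2/(1+√(1−ρ_J²)) = 2/(1+0.02830) = 2/1.02830 = 1.9450.
[ρ_SOR] ω* − 1 = 0.9450.

ρ_SOR = 0.9450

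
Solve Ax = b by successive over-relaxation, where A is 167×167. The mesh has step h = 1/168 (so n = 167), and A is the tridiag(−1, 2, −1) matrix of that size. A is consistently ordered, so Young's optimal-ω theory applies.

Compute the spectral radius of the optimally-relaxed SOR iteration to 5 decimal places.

spectrum of D⁻¹(L+U) = {cos(kπ/168) : 1≤k≤167}; ρ_J = cos(π/168) = 0.99983.
1 − cos²(π/168) = sin²(π/168) ⇒ √(1−ρ_J²) = sin(π/168) = 0.018699.
ω* = 2/(1 + 0.018699) = 2/1.018699 = 1.96329.
ρ_SOR = ω* − 1 = 1.96329 − 1 = 0.96329.

ρ_SOR = 0.96329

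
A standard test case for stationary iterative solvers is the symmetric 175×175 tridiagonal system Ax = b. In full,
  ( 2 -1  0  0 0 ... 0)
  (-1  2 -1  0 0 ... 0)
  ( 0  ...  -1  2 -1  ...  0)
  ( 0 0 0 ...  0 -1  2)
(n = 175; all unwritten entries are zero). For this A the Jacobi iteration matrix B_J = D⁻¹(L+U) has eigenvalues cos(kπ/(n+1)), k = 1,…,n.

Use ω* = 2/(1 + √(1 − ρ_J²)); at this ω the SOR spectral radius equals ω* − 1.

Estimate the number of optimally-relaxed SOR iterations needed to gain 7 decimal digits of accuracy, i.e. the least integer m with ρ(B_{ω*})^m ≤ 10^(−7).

m = 452

n=175: λ(B_J) = 1 − λ(A)/2 = cos(kπ/176); k=1 gives ρ_J = 0.9998407.
√(1 − cos²(π/176)) = sin(π/176) ≈ 0.0178490.
[ω*] 2 ÷ (1 + 0.0178490) = 2 ÷ 1.0178490 = 1.9649280.
ρ_SOR = ω* − 1 ≈ 0.9649280.
ρ_SOR^m ≤ 10^(−7) ⇔ m ≥ 7·ln10/(−ln 0.9649280) = 16.1181/0.0357018 = 451.465; m = ⌈451.465⌉ = 452.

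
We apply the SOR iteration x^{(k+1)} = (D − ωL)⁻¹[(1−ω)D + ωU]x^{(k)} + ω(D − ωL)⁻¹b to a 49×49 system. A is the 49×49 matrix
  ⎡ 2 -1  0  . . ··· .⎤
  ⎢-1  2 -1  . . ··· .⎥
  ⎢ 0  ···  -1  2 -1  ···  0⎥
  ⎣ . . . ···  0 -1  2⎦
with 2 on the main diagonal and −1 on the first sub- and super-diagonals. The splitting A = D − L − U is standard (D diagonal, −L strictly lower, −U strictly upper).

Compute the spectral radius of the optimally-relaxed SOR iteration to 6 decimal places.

spectrum of D⁻¹(L+U) = {cos(kπ/50) : 1≤k≤49}; ρ_J = cos(π/50) = 0.998027.
root = sin(π/50) = 0.0627905  (since 1−cos² = sin²).
[ω*] 2 ÷ (1 + 0.0627905) = 2 ÷ 1.0627905 = 1.881838.
ρ_SOR = ω* − 1 ≈ 0.881838.

ρ_SOR = 0.881838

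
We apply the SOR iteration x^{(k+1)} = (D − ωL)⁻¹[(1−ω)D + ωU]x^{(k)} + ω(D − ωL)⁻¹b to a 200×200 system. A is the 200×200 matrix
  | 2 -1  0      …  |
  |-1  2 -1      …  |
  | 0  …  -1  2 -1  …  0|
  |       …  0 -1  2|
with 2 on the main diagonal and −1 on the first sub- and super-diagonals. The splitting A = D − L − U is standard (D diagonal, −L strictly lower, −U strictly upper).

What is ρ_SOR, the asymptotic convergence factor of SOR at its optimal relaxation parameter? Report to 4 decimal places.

[ρ_J] n=200: ρ(B_J) = cos(π/(n+1)) = cos(π/201) = 0.9999.
√(1−ρ_J²) = |sin(π/201)| = 0.01563
ω* = 2/(1 + 0.01563) = 2/1.01563 = 1.9692.
and ρ(B_{ω*}) = 1.9692 − 1 = 0.9692.

ρ_SOR = 0.9692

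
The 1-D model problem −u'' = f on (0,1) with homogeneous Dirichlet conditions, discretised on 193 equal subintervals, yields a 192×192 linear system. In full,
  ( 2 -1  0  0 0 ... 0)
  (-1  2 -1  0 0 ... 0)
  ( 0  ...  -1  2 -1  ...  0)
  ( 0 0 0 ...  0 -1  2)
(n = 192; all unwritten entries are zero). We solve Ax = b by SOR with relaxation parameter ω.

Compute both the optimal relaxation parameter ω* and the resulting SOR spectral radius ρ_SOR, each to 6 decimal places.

With n=192, ρ(Jacobi) = cos(π/193) = 0.999868.
√(1 − cos²(π/193)) = sin(π/193) ≈ 0.0162770.
ω* = 2 / (1 + 0.0162770) = 2 / 1.0162770 ≈ 1.967967.
Hence ρ(B_{ω*}) = 1.967967 − 1 = 0.967967.

ω* = 1.967967, ρ_SOR = 0.967967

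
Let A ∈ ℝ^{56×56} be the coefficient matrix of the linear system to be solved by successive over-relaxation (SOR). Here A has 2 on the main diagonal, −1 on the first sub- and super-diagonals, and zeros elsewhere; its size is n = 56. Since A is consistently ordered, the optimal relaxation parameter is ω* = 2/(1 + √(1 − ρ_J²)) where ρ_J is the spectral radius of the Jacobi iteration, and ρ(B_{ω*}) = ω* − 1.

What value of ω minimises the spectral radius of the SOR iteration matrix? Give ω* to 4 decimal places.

ω* = 1.8956

spectrum of D⁻¹(L+U) = {cos(kπ/57) : 1≤k≤56}; ρ_J = cos(π/57) = 0.9985.
√(1−ρ_J²) = |sin(π/57)| = 0.05509
ω* = 2/(1+0.05509) = 1.8956
[ρ_SOR] ω* − 1 = 0.8956.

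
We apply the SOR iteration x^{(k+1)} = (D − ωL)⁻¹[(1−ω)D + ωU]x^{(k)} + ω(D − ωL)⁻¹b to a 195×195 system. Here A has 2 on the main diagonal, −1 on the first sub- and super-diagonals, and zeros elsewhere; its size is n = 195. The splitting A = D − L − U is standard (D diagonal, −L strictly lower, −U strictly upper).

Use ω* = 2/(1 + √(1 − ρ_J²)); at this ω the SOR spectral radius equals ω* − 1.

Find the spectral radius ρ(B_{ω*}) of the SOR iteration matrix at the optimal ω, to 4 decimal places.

With n=195, ρ(Jacobi) = cos(π/196) = 0.9999.
√(1−ρ_J²) = |sin(π/196)| = 0.01603
So ω* = 2/1.01603 = 1.9684 (Young).
ρ_SOR = ω* − 1 ≈ 0.9684.

ρ_SOR = 0.9684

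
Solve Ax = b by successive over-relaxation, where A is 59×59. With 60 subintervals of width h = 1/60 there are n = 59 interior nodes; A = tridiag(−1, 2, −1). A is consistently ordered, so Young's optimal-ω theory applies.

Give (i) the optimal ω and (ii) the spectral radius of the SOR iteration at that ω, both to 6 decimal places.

ω* = 1.900534, ρ_SOR = 0.900534

ρ_J = max_k |cos(kπ/60)| = cos(π/60) = 0.998630
√(1−ρ_J²) simplifies to sin(π/60) = 0.0523360.
ω* = 2/(1+0.0523360) = 1.900534
ρ(B_{ω*}) = ω*−1 = 0.900534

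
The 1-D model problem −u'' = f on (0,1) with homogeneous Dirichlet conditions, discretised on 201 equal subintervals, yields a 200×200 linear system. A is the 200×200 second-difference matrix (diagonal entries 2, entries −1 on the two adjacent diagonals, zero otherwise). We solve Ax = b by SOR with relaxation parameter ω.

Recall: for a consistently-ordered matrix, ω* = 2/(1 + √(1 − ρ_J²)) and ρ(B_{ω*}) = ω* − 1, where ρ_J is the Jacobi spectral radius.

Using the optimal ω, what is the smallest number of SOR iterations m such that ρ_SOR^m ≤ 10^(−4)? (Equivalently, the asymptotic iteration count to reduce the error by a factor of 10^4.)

m = 295

spectrum of D⁻¹(L+U) = {cos(kπ/201) : 1≤k≤200}; ρ_J = cos(π/201) = 0.9998779.
1 − cos²(π/201) = sin²(π/201) ⇒ √(1−ρ_J²) = sin(π/201) = 0.0156292.
Young: ω* = 2/(1+√(1−ρ_J²)) = 2/(1+0.0156292) = 2/1.0156292 = 1.9692226.
At ω = 1.9692226 every |λ(B_ω)| = ω−1, so ρ_SOR = 0.9692226.
For 4 digits: m = 4·ln10 / (−ln 0.9692226) = 9.21034/0.031261 = 294.627; round up → m = 295.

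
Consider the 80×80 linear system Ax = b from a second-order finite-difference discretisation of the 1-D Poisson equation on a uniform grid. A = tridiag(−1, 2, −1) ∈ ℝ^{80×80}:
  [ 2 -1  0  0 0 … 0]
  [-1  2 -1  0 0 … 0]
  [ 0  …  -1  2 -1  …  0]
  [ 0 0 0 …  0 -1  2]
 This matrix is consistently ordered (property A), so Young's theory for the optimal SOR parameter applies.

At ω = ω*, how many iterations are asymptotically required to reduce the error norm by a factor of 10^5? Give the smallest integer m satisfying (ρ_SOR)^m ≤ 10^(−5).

m = 149

½·tridiag(1,0,1) at n=80: λ_k = cos(kπ/81); max |λ| at k=1 ⇒ ρ_J = cos(π/81) ≈ 0.9992480.
√(1−ρ_J²) = |sin(π/81)| = 0.0387754
ω* = 2/(1 + 0.0387754) = 2/1.0387754 = 1.9253440.
ρ_SOR = ω* − 1 ≈ 0.9253440.
For 5 digits: m = 5·ln10 / (−ln 0.9253440) = 11.5129/0.0775897 = 148.382; round up → m = 149.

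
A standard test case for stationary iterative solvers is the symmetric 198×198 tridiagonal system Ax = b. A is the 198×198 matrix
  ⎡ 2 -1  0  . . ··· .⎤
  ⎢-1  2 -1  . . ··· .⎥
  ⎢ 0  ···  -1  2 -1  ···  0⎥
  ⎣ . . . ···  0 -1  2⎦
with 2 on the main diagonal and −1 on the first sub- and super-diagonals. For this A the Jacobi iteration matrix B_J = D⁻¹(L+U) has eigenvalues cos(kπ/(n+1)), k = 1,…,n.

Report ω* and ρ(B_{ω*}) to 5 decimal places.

ω* = 1.96892, ρ_SOR = 0.96892

n=198: λ(B_J) = 1 − λ(A)/2 = cos(kπ/199); k=1 gives ρ_J = 0.99988.
√(1−ρ_J²) simplifies to sin(π/199) = 0.015786.
ω* = 2/(1 + 0.015786) = 2/1.015786 = 1.96892.
At ω = 1.96892 every |λ(B_ω)| = ω−1, so ρ_SOR = 0.96892.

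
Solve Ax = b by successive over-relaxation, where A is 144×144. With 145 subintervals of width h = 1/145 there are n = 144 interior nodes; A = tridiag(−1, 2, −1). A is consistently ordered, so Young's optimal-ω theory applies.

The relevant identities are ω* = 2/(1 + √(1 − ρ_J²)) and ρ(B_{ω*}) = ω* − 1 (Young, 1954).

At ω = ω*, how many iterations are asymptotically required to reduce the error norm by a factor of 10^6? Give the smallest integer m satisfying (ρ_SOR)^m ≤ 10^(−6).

m = 319

With n=144, ρ(Jacobi) = cos(π/145) = 0.9997653.
root = sin(π/145) = 0.0216645  (since 1−cos² = sin²).
ω* = 2/(1+0.0216645) = 1.9575898
and ρ(B_{ω*}) = 1.9575898 − 1 = 0.9575898.
ρ_SOR^m ≤ 10^(−6) ⇔ m ≥ 6·ln10/(−ln 0.9575898) = 13.8155/0.0433358 = 318.801; m = ⌈318.801⌉ = 319.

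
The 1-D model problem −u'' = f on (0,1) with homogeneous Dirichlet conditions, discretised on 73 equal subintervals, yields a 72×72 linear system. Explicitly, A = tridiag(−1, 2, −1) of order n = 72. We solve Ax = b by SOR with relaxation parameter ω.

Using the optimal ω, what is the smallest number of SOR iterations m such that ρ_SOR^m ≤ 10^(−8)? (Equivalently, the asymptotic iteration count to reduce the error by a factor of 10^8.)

m = 214

ρ_J = max_k |cos(kπ/73)| = cos(π/73) = 0.9990741
1 − cos²(π/73) = sin²(π/73) ⇒ √(1−ρ_J²) = sin(π/73) = 0.0430222.
Then 2/(1+√(1−ρ_J²)) = 2/(1+0.0430222); ω* = 2/1.0430222 = 1.9175047.
and ρ(B_{ω*}) = 1.9175047 − 1 = 0.9175047.
8·ln10 = 18.4207; −ln(0.9175047) = 0.0860976; m = ⌈18.4207/0.0860976⌉ = ⌈213.951⌉ = 214.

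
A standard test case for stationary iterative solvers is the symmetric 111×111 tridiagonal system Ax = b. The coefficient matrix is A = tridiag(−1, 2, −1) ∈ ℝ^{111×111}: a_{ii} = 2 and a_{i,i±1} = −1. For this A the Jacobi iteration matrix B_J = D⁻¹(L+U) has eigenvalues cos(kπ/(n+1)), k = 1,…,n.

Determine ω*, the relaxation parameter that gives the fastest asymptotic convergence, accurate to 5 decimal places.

ω* = 1.94544

[ρ_J] n=111: ρ(B_J) = cos(π/(n+1)) = cos(π/112) = 0.99961.
√(1 − cos²(π/112)) = sin(π/112) ≈ 0.028046.
ω* = 2/(1 + 0.028046) = 2/1.028046 = 1.94544.
At ω = 1.94544 every |λ(B_ω)| = ω−1, so ρ_SOR = 0.94544.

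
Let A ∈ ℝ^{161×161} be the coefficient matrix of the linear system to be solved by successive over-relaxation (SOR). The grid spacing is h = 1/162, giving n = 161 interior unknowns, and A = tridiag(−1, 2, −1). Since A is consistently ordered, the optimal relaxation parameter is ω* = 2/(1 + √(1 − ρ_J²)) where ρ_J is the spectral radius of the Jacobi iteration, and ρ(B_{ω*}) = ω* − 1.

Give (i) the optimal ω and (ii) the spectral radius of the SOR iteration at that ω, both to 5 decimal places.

ω* = 1.96196, ρ_SOR = 0.96196

ρ_J = max_k |cos(kπ/162)| = cos(π/162) = 0.99981
√(1−ρ_J²) = |sin(π/162)| = 0.019391
Young: ω* = 2/(1+√(1−ρ_J²)) = 2/(1+0.019391) = 2/1.019391 = 1.96196.
ρ_SOR = ω* − 1 ≈ 0.96196.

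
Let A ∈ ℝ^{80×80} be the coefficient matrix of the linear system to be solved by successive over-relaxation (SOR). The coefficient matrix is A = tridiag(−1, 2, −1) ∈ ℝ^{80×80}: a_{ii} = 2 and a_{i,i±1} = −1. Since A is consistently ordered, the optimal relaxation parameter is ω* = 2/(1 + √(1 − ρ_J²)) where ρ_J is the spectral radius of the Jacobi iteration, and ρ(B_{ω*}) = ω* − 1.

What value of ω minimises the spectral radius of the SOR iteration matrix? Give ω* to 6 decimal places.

ω* = 1.925344

With n=80, ρ(Jacobi) = cos(π/81) = 0.999248.
√(1−ρ_J²) = |sin(π/81)| = 0.0387754
ω* = 2/(1 + 0.0387754) = 2/1.0387754 = 1.925344.
ρ_SOR = ω* − 1 ≈ 0.925344.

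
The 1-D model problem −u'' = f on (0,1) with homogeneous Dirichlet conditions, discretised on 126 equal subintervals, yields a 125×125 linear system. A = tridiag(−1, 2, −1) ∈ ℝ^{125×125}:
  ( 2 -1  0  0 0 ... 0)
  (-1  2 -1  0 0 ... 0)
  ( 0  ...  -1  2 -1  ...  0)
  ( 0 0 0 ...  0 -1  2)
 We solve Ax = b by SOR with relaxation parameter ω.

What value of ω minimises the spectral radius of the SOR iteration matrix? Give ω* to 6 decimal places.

ρ_J = max_k |cos(kπ/126)| = cos(π/126) = 0.999689
√(1−ρ_J²) = |sin(π/126)| = 0.0249307
Then 2/(1+√(1−ρ_J²)) = 2/(1+0.0249307); ω* = 2/1.0249307 = 1.951351.
and ρ(B_{ω*}) = 1.951351 − 1 = 0.951351.

ω* = 1.951351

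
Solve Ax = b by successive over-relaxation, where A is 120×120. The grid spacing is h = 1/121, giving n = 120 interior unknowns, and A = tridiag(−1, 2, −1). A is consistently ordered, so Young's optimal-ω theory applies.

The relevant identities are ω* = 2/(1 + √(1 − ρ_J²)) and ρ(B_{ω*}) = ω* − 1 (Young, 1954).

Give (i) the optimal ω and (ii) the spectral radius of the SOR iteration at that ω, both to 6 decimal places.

ω* = 1.949392, ρ_SOR = 0.949392

½·tridiag(1,0,1) at n=120: λ_k = cos(kπ/121); max |λ| at k=1 ⇒ ρ_J = cos(π/121) ≈ 0.999663.
1 − cos²(π/121) = sin²(π/121) ⇒ √(1−ρ_J²) = sin(π/121) = 0.0259607.
So ω* = 2/1.0259607 = 1.949392 (Young).
[ρ_SOR] ω* − 1 = 0.949392.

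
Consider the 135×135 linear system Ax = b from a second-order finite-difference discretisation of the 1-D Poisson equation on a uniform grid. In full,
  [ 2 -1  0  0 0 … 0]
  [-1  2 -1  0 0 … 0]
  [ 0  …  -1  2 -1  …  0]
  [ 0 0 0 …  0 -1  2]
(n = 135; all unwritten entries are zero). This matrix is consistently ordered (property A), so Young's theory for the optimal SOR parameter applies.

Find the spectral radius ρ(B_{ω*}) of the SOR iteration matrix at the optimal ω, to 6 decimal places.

ρ_SOR = 0.954847

[ρ_J] n=135: ρ(B_J) = cos(π/(n+1)) = cos(π/136) = 0.999733.
1 − cos²(π/136) = sin²(π/136) ⇒ √(1−ρ_J²) = sin(π/136) = 0.0230979.
So ω* = 2/1.0230979 = 1.954847 (Young).
Hence ρ(B_{ω*}) = 1.954847 − 1 = 0.954847.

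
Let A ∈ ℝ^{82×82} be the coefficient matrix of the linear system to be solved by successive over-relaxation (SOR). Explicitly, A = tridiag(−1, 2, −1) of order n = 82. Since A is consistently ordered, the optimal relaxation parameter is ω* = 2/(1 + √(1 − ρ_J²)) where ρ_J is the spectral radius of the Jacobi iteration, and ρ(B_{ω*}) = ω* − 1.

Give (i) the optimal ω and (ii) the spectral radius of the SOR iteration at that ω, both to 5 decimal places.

ω* = 1.92708, ρ_SOR = 0.92708

[ρ_J] n=82: ρ(B_J) = cos(π/(n+1)) = cos(π/83) = 0.99928.
√(1 − cos²(π/83)) = sin(π/83) ≈ 0.037841.
[ω*] 2 ÷ (1 + 0.037841) = 2 ÷ 1.037841 = 1.92708.
ρ_SOR = ω* − 1 = 1.92708 − 1 = 0.92708.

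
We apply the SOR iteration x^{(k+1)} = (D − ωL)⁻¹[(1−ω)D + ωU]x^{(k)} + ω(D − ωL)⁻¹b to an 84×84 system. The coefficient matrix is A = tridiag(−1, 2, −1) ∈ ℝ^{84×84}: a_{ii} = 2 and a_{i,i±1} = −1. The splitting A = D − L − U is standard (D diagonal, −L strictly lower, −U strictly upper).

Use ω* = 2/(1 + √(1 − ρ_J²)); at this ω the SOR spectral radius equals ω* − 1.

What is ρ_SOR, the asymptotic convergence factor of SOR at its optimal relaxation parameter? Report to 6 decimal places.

[ρ_J] n=84: ρ(B_J) = cos(π/(n+1)) = cos(π/85) = 0.999317.
root = sin(π/85) = 0.0369515  (since 1−cos² = sin²).
ω* = 2/(1 + 0.0369515) = 2/1.0369515 = 1.928731.
At ω = 1.928731 every |λ(B_ω)| = ω−1, so ρ_SOR = 0.928731.

ρ_SOR = 0.928731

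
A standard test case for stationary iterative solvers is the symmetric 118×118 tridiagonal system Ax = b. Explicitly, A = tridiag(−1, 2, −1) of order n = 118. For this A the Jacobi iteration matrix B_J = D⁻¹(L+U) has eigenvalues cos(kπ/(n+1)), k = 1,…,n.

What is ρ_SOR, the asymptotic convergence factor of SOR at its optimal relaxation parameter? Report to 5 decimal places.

B_J for the 118×118 system has eigenvalues cos(kπ/119); ρ_J = cos(π/119) = 0.99965.
√(1−ρ_J²) = |sin(π/119)| = 0.026397
So ω* = 2/1.026397 = 1.94856 (Young).
and ρ(B_{ω*}) = 1.94856 − 1 = 0.94856.

ρ_SOR = 0.94856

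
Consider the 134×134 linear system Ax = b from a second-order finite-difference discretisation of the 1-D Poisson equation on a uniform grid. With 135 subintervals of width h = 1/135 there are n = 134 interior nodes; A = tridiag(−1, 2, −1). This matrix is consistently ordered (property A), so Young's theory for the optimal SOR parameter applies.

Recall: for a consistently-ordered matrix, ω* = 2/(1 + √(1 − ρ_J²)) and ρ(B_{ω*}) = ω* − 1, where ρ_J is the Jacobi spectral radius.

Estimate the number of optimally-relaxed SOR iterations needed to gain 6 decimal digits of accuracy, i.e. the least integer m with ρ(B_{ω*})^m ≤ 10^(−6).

spectrum of D⁻¹(L+U) = {cos(kπ/135) : 1≤k≤134}; ρ_J = cos(π/135) = 0.9997292.
√(1−ρ_J²) = |sin(π/135)| = 0.0232690
[ω*] 2 ÷ (1 + 0.0232690) = 2 ÷ 1.0232690 = 1.9545203.
ρ(B_{ω*}) = ω*−1 = 0.9545203
For 6 digits: m = 6·ln10 / (−ln 0.9545203) = 13.8155/0.0465464 = 296.811; round up → m = 297.

m = 297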